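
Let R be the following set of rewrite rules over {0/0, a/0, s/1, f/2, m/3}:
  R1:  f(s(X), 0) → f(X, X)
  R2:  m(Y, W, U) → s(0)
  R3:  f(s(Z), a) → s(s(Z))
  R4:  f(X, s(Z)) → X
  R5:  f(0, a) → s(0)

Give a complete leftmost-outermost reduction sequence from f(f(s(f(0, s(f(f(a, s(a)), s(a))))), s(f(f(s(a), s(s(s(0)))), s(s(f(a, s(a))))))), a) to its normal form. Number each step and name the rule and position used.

s(s(0))

1. f(f(s(f(0, s(f(f(a, s(a)), s(a))))), s(f(f(s(a), s(s(s(0)))), s(s(f(a, s(a))))))), a)  →  f(s(f(0, s(f(f(a, s(a)), s(a))))), a)   [R4 at 1]
2. f(s(f(0, s(f(f(a, s(a)), s(a))))), a)  →  s(s(f(0, s(f(f(a, s(a)), s(a))))))   [R3 at ε]
3. s(s(f(0, s(f(f(a, s(a)), s(a))))))  →  s(s(0))   [R4 at 1.1]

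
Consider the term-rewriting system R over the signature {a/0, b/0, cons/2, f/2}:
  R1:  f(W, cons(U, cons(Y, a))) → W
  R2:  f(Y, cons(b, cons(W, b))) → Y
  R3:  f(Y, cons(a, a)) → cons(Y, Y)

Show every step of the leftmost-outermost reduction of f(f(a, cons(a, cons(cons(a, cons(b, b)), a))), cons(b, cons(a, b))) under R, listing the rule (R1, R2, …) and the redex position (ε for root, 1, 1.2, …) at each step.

1. f(f(a, cons(a, cons(cons(a, cons(b, b)), a))), cons(b, cons(a, b)))  →  f(a, cons(a, cons(cons(a, cons(b, b)), a)))   [R2 at ε]
2. f(a, cons(a, cons(cons(a, cons(b, b)), a)))  →  a   [R1 at ε]

a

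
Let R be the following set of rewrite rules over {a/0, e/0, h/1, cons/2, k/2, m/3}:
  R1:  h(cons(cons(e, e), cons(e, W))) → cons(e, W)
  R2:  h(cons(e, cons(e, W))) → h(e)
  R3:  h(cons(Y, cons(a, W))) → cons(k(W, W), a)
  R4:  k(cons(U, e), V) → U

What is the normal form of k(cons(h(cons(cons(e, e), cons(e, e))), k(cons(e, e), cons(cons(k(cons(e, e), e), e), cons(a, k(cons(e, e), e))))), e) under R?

1. k(cons(h(cons(cons(e, e), cons(e, e))), k(cons(e, e), cons(cons(k(cons(e, e), e), e), cons(a, k(cons(e, e), e))))), e)  →  k(cons(cons(e, e), k(cons(e, e), cons(cons(k(cons(e, e), e), e), cons(a, k(cons(e, e), e))))), e)   [R1 at 1.1]
2. k(cons(cons(e, e), k(cons(e, e), cons(cons(k(cons(e, e), e), e), cons(a, k(cons(e, e), e))))), e)  →  k(cons(cons(e, e), e), e)   [R4 at 1.2]
3. k(cons(cons(e, e), e), e)  →  cons(e, e)   [R4 at ε]

cons(e, e)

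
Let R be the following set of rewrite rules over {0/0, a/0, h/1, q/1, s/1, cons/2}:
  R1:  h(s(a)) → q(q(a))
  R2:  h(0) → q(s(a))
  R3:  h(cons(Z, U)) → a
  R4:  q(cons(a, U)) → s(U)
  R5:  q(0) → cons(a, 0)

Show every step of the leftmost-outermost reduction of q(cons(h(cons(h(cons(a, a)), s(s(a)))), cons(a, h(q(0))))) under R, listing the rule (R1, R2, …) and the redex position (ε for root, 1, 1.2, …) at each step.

1. q(cons(h(cons(h(cons(a, a)), s(s(a)))), cons(a, h(q(0)))))  →  q(cons(a, cons(a, h(q(0)))))   [R3 at 1.1]
2. q(cons(a, cons(a, h(q(0)))))  →  s(cons(a, h(q(0))))   [R4 at ε]
3. s(cons(a, h(q(0))))  →  s(cons(a, h(cons(a, 0))))   [R5 at 1.2.1]
4. s(cons(a, h(cons(a, 0))))  →  s(cons(a, a))   [R3 at 1.2]

s(cons(a, a))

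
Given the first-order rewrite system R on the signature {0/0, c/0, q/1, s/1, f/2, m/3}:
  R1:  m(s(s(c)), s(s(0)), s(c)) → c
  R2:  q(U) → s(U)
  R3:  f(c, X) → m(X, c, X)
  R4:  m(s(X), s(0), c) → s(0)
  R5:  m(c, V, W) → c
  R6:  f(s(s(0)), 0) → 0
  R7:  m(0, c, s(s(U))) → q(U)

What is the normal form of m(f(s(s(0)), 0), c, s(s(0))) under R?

s(0)

1. m(f(s(s(0)), 0), c, s(s(0)))  →  m(0, c, s(s(0)))   [R6 at 1]
2. m(0, c, s(s(0)))  →  q(0)   [R7 at ε]
3. q(0)  →  s(0)   [R2 at ε]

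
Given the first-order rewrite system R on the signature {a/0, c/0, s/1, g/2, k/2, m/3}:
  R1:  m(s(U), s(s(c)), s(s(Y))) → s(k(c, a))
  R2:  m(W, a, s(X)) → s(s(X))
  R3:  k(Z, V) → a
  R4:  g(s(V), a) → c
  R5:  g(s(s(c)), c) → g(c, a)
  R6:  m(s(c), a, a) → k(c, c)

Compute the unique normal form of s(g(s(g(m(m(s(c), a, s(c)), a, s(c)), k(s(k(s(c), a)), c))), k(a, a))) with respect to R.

s(c)

1. s(g(s(g(m(m(s(c), a, s(c)), a, s(c)), k(s(k(s(c), a)), c))), k(a, a)))  →  s(g(s(g(s(s(c)), k(s(k(s(c), a)), c))), k(a, a)))   [R2 at 1.1.1.1]
2. s(g(s(g(s(s(c)), k(s(k(s(c), a)), c))), k(a, a)))  →  s(g(s(g(s(s(c)), a)), k(a, a)))   [R3 at 1.1.1.2]
3. s(g(s(g(s(s(c)), a)), k(a, a)))  →  s(g(s(c), k(a, a)))   [R4 at 1.1.1]
4. s(g(s(c), k(a, a)))  →  s(g(s(c), a))   [R3 at 1.2]
5. s(g(s(c), a))  →  s(c)   [R4 at 1]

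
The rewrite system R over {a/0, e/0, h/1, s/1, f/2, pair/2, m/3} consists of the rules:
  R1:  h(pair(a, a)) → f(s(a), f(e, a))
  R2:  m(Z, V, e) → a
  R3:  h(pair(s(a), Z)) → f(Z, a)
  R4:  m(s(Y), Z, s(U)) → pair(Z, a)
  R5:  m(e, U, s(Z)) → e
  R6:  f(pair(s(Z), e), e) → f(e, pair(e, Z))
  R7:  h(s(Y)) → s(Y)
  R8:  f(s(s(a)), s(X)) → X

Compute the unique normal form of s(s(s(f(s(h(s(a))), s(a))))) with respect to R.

1. s(s(s(f(s(h(s(a))), s(a)))))  →  s(s(s(f(s(s(a)), s(a)))))   [R7 at 1.1.1.1.1]
2. s(s(s(f(s(s(a)), s(a)))))  →  s(s(s(a)))   [R8 at 1.1.1]

s(s(s(a)))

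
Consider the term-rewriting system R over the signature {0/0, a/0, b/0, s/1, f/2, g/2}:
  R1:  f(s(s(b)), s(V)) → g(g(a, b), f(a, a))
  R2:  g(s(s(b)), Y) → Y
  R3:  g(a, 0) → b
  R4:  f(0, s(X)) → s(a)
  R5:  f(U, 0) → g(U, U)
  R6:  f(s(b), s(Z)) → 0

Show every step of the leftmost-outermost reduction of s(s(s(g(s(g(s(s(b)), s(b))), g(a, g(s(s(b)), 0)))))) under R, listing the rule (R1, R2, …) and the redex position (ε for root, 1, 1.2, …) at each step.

s(s(s(b)))

1. s(s(s(g(s(g(s(s(b)), s(b))), g(a, g(s(s(b)), 0))))))  →  s(s(s(g(s(s(b)), g(a, g(s(s(b)), 0))))))   [R2 at 1.1.1.1.1]
2. s(s(s(g(s(s(b)), g(a, g(s(s(b)), 0))))))  →  s(s(s(g(a, g(s(s(b)), 0)))))   [R2 at 1.1.1]
3. s(s(s(g(a, g(s(s(b)), 0)))))  →  s(s(s(g(a, 0))))   [R2 at 1.1.1.2]
4. s(s(s(g(a, 0))))  →  s(s(s(b)))   [R3 at 1.1.1]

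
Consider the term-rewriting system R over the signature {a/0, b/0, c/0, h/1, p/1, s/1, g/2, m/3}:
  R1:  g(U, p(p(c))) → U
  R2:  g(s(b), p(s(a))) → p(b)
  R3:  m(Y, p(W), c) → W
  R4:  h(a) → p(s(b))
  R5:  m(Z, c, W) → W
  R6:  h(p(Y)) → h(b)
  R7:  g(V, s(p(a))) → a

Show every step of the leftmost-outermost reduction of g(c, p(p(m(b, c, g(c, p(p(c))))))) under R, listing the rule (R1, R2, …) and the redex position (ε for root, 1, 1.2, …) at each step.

1. g(c, p(p(m(b, c, g(c, p(p(c)))))))  →  g(c, p(p(g(c, p(p(c))))))   [R5 at 2.1.1]
2. g(c, p(p(g(c, p(p(c))))))  →  g(c, p(p(c)))   [R1 at 2.1.1]
3. g(c, p(p(c)))  →  c   [R1 at ε]

c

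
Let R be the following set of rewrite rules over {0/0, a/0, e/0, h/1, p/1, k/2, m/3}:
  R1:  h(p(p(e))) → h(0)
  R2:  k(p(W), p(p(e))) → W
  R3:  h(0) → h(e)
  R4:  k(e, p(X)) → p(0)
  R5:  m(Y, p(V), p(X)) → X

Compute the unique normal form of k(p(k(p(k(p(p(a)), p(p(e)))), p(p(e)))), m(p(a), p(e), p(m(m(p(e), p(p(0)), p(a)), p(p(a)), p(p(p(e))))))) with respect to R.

1. k(p(k(p(k(p(p(a)), p(p(e)))), p(p(e)))), m(p(a), p(e), p(m(m(p(e), p(p(0)), p(a)), p(p(a)), p(p(p(e)))))))  →  k(p(k(p(p(a)), p(p(e)))), m(p(a), p(e), p(m(m(p(e), p(p(0)), p(a)), p(p(a)), p(p(p(e)))))))   [R2 at 1.1]
2. k(p(k(p(p(a)), p(p(e)))), m(p(a), p(e), p(m(m(p(e), p(p(0)), p(a)), p(p(a)), p(p(p(e)))))))  →  k(p(p(a)), m(p(a), p(e), p(m(m(p(e), p(p(0)), p(a)), p(p(a)), p(p(p(e)))))))   [R2 at 1.1]
3. k(p(p(a)), m(p(a), p(e), p(m(m(p(e), p(p(0)), p(a)), p(p(a)), p(p(p(e)))))))  →  k(p(p(a)), m(m(p(e), p(p(0)), p(a)), p(p(a)), p(p(p(e)))))   [R5 at 2]
4. k(p(p(a)), m(m(p(e), p(p(0)), p(a)), p(p(a)), p(p(p(e)))))  →  k(p(p(a)), p(p(e)))   [R5 at 2]
5. k(p(p(a)), p(p(e)))  →  p(a)   [R2 at ε]

p(a)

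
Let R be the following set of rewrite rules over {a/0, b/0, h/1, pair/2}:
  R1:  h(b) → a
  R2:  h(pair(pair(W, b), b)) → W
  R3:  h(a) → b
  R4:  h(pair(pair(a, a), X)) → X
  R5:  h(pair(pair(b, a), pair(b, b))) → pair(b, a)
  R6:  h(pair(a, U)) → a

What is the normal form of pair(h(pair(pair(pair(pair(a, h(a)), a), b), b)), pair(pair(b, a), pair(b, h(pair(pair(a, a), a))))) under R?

pair(pair(pair(a, b), a), pair(pair(b, a), pair(b, a)))

1. pair(h(pair(pair(pair(pair(a, h(a)), a), b), b)), pair(pair(b, a), pair(b, h(pair(pair(a, a), a)))))  →  pair(pair(pair(a, h(a)), a), pair(pair(b, a), pair(b, h(pair(pair(a, a), a)))))   [R2 at 1]
2. pair(pair(pair(a, h(a)), a), pair(pair(b, a), pair(b, h(pair(pair(a, a), a)))))  →  pair(pair(pair(a, b), a), pair(pair(b, a), pair(b, h(pair(pair(a, a), a)))))   [R3 at 1.1.2]
3. pair(pair(pair(a, b), a), pair(pair(b, a), pair(b, h(pair(pair(a, a), a)))))  →  pair(pair(pair(a, b), a), pair(pair(b, a), pair(b, a)))   [R4 at 2.2.2]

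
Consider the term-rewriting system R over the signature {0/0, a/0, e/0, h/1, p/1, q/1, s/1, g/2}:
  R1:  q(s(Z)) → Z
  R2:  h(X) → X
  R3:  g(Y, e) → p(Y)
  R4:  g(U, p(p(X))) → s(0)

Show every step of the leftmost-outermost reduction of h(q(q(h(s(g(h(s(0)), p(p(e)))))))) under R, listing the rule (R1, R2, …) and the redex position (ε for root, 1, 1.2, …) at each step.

1. h(q(q(h(s(g(h(s(0)), p(p(e))))))))  →  q(q(h(s(g(h(s(0)), p(p(e)))))))   [R2 at ε]
2. q(q(h(s(g(h(s(0)), p(p(e)))))))  →  q(q(s(g(h(s(0)), p(p(e))))))   [R2 at 1.1]
3. q(q(s(g(h(s(0)), p(p(e))))))  →  q(g(h(s(0)), p(p(e))))   [R1 at 1]
4. q(g(h(s(0)), p(p(e))))  →  q(s(0))   [R4 at 1]
5. q(s(0))  →  0   [R1 at ε]

0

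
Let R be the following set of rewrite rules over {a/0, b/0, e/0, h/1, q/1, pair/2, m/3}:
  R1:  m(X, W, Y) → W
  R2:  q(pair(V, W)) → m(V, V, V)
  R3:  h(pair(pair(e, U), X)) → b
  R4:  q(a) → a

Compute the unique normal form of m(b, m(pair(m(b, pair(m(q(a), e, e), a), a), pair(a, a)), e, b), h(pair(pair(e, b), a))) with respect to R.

1. m(b, m(pair(m(b, pair(m(q(a), e, e), a), a), pair(a, a)), e, b), h(pair(pair(e, b), a)))  →  m(pair(m(b, pair(m(q(a), e, e), a), a), pair(a, a)), e, b)   [R1 at ε]
2. m(pair(m(b, pair(m(q(a), e, e), a), a), pair(a, a)), e, b)  →  e   [R1 at ε]

e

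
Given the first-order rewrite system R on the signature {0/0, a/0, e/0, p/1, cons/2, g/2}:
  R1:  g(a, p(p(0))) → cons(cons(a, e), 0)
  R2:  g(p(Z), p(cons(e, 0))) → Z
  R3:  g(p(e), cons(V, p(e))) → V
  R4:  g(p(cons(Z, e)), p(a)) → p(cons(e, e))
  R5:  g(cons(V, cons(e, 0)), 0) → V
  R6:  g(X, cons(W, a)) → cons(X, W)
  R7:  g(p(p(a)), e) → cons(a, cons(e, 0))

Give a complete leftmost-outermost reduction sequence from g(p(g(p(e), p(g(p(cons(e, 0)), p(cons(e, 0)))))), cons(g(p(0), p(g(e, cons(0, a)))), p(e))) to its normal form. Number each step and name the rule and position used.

0

1. g(p(g(p(e), p(g(p(cons(e, 0)), p(cons(e, 0)))))), cons(g(p(0), p(g(e, cons(0, a)))), p(e)))  →  g(p(g(p(e), p(cons(e, 0)))), cons(g(p(0), p(g(e, cons(0, a)))), p(e)))   [R2 at 1.1.2.1]
2. g(p(g(p(e), p(cons(e, 0)))), cons(g(p(0), p(g(e, cons(0, a)))), p(e)))  →  g(p(e), cons(g(p(0), p(g(e, cons(0, a)))), p(e)))   [R2 at 1.1]
3. g(p(e), cons(g(p(0), p(g(e, cons(0, a)))), p(e)))  →  g(p(0), p(g(e, cons(0, a))))   [R3 at ε]
4. g(p(0), p(g(e, cons(0, a))))  →  g(p(0), p(cons(e, 0)))   [R6 at 2.1]
5. g(p(0), p(cons(e, 0)))  →  0   [R2 at ε]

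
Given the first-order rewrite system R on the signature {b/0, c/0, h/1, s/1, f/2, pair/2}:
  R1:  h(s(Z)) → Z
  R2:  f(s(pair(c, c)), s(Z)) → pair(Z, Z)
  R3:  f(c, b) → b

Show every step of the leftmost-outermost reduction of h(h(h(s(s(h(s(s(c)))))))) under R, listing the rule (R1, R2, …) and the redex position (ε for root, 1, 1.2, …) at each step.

1. h(h(h(s(s(h(s(s(c))))))))  →  h(h(s(h(s(s(c))))))   [R1 at 1.1]
2. h(h(s(h(s(s(c))))))  →  h(h(s(s(c))))   [R1 at 1]
3. h(h(s(s(c))))  →  h(s(c))   [R1 at 1]
4. h(s(c))  →  c   [R1 at ε]

c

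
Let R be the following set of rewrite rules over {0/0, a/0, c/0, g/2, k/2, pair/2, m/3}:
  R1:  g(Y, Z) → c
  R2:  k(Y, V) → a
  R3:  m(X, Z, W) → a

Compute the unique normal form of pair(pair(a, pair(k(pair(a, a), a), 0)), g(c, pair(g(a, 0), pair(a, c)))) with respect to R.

pair(pair(a, pair(a, 0)), c)

1. pair(pair(a, pair(k(pair(a, a), a), 0)), g(c, pair(g(a, 0), pair(a, c))))  →  pair(pair(a, pair(a, 0)), g(c, pair(g(a, 0), pair(a, c))))   [R2 at 1.2.1]
2. pair(pair(a, pair(a, 0)), g(c, pair(g(a, 0), pair(a, c))))  →  pair(pair(a, pair(a, 0)), c)   [R1 at 2]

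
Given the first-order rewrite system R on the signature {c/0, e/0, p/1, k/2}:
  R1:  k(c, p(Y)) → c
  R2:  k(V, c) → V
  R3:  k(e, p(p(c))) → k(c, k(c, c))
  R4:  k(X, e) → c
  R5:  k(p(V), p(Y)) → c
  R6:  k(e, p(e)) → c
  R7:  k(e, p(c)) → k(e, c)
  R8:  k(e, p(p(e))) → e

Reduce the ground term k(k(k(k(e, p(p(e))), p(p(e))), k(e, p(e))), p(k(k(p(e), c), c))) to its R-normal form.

e

1. k(k(k(k(e, p(p(e))), p(p(e))), k(e, p(e))), p(k(k(p(e), c), c)))  →  k(k(k(e, p(p(e))), k(e, p(e))), p(k(k(p(e), c), c)))   [R8 at 1.1.1]
2. k(k(k(e, p(p(e))), k(e, p(e))), p(k(k(p(e), c), c)))  →  k(k(e, k(e, p(e))), p(k(k(p(e), c), c)))   [R8 at 1.1]
3. k(k(e, k(e, p(e))), p(k(k(p(e), c), c)))  →  k(k(e, c), p(k(k(p(e), c), c)))   [R6 at 1.2]
4. k(k(e, c), p(k(k(p(e), c), c)))  →  k(e, p(k(k(p(e), c), c)))   [R2 at 1]
5. k(e, p(k(k(p(e), c), c)))  →  k(e, p(k(p(e), c)))   [R2 at 2.1]
6. k(e, p(k(p(e), c)))  →  k(e, p(p(e)))   [R2 at 2.1]
7. k(e, p(p(e)))  →  e   [R8 at ε]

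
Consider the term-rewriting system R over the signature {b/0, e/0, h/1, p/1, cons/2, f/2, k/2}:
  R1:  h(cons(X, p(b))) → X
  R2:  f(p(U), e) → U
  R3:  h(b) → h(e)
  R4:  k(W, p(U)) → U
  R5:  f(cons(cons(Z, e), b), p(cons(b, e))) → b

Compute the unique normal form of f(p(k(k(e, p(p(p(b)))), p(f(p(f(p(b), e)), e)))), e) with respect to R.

1. f(p(k(k(e, p(p(p(b)))), p(f(p(f(p(b), e)), e)))), e)  →  k(k(e, p(p(p(b)))), p(f(p(f(p(b), e)), e)))   [R2 at ε]
2. k(k(e, p(p(p(b)))), p(f(p(f(p(b), e)), e)))  →  f(p(f(p(b), e)), e)   [R4 at ε]
3. f(p(f(p(b), e)), e)  →  f(p(b), e)   [R2 at ε]
4. f(p(b), e)  →  b   [R2 at ε]

b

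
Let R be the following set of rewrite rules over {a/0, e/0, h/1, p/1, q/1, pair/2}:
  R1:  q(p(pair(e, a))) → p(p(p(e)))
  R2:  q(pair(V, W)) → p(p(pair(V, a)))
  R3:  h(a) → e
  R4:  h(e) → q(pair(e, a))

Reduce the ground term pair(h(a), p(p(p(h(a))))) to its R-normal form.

pair(e, p(p(p(e))))

1. pair(h(a), p(p(p(h(a)))))  →  pair(e, p(p(p(h(a)))))   [R3 at 1]
2. pair(e, p(p(p(h(a)))))  →  pair(e, p(p(p(e))))   [R3 at 2.1.1.1]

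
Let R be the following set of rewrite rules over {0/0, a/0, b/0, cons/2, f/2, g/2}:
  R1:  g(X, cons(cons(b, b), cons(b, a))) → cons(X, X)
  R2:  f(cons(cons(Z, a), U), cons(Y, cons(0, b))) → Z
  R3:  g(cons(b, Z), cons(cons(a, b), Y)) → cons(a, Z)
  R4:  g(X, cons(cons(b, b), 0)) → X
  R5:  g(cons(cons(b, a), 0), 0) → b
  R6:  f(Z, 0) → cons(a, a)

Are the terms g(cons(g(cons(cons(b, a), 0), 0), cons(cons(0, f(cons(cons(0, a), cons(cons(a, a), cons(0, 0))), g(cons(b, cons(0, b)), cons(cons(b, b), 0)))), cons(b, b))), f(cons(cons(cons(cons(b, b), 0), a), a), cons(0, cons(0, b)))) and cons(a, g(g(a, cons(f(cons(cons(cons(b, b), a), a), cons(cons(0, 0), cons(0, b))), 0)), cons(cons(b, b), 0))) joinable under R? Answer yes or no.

no — NF(t₁) = cons(b, cons(cons(0, 0), cons(b, b))), NF(t₂) = cons(a, a)

Reduce t₁ = g(cons(g(cons(cons(b, a), 0), 0), cons(cons(0, f(cons(cons(0, a), cons(cons(a, a), cons(0, 0))), g(cons(b, cons(0, b)), cons(cons(b, b), 0)))), cons(b, b))), f(cons(cons(cons(cons(b, b), 0), a), a), cons(0, cons(0, b)))):
1. g(cons(g(cons(cons(b, a), 0), 0), cons(cons(0, f(cons(cons(0, a), cons(cons(a, a), cons(0, 0))), g(cons(b, cons(0, b)), cons(cons(b, b), 0)))), cons(b, b))), f(cons(cons(cons(cons(b, b), 0), a), a), cons(0, cons(0, b))))  →  g(cons(b, cons(cons(0, f(cons(cons(0, a), cons(cons(a, a), cons(0, 0))), g(cons(b, cons(0, b)), cons(cons(b, b), 0)))), cons(b, b))), f(cons(cons(cons(cons(b, b), 0), a), a), cons(0, cons(0, b))))   [R5 at 1.1]
2. g(cons(b, cons(cons(0, f(cons(cons(0, a), cons(cons(a, a), cons(0, 0))), g(cons(b, cons(0, b)), cons(cons(b, b), 0)))), cons(b, b))), f(cons(cons(cons(cons(b, b), 0), a), a), cons(0, cons(0, b))))  →  g(cons(b, cons(cons(0, f(cons(cons(0, a), cons(cons(a, a), cons(0, 0))), cons(b, cons(0, b)))), cons(b, b))), f(cons(cons(cons(cons(b, b), 0), a), a), cons(0, cons(0, b))))   [R4 at 1.2.1.2.2]
3. g(cons(b, cons(cons(0, f(cons(cons(0, a), cons(cons(a, a), cons(0, 0))), cons(b, cons(0, b)))), cons(b, b))), f(cons(cons(cons(cons(b, b), 0), a), a), cons(0, cons(0, b))))  →  g(cons(b, cons(cons(0, 0), cons(b, b))), f(cons(cons(cons(cons(b, b), 0), a), a), cons(0, cons(0, b))))   [R2 at 1.2.1.2]
4. g(cons(b, cons(cons(0, 0), cons(b, b))), f(cons(cons(cons(cons(b, b), 0), a), a), cons(0, cons(0, b))))  →  g(cons(b, cons(cons(0, 0), cons(b, b))), cons(cons(b, b), 0))   [R2 at 2]
5. g(cons(b, cons(cons(0, 0), cons(b, b))), cons(cons(b, b), 0))  →  cons(b, cons(cons(0, 0), cons(b, b)))   [R4 at ε]

Reduce t₂ = cons(a, g(g(a, cons(f(cons(cons(cons(b, b), a), a), cons(cons(0, 0), cons(0, b))), 0)), cons(cons(b, b), 0))):
1. cons(a, g(g(a, cons(f(cons(cons(cons(b, b), a), a), cons(cons(0, 0), cons(0, b))), 0)), cons(cons(b, b), 0)))  →  cons(a, g(a, cons(f(cons(cons(cons(b, b), a), a), cons(cons(0, 0), cons(0, b))), 0)))   [R4 at 2]
2. cons(a, g(a, cons(f(cons(cons(cons(b, b), a), a), cons(cons(0, 0), cons(0, b))), 0)))  →  cons(a, g(a, cons(cons(b, b), 0)))   [R2 at 2.2.1]
3. cons(a, g(a, cons(cons(b, b), 0)))  →  cons(a, a)   [R4 at 2]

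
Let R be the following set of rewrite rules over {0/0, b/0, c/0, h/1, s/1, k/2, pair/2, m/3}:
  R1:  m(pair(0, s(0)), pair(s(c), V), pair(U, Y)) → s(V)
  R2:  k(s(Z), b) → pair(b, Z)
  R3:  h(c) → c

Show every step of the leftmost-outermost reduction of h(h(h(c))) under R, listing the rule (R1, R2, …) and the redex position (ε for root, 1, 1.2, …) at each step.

1. h(h(h(c)))  →  h(h(c))   [R3 at 1.1]
2. h(h(c))  →  h(c)   [R3 at 1]
3. h(c)  →  c   [R3 at ε]

c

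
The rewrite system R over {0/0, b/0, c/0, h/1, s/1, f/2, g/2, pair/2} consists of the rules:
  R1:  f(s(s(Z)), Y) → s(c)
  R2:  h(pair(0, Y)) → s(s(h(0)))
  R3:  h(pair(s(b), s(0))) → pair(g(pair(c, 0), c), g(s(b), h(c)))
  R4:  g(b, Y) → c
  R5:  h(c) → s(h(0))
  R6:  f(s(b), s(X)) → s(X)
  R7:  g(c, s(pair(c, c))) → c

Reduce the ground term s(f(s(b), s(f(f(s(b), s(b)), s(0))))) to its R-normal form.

1. s(f(s(b), s(f(f(s(b), s(b)), s(0)))))  →  s(s(f(f(s(b), s(b)), s(0))))   [R6 at 1]
2. s(s(f(f(s(b), s(b)), s(0))))  →  s(s(f(s(b), s(0))))   [R6 at 1.1.1]
3. s(s(f(s(b), s(0))))  →  s(s(s(0)))   [R6 at 1.1]

s(s(s(0)))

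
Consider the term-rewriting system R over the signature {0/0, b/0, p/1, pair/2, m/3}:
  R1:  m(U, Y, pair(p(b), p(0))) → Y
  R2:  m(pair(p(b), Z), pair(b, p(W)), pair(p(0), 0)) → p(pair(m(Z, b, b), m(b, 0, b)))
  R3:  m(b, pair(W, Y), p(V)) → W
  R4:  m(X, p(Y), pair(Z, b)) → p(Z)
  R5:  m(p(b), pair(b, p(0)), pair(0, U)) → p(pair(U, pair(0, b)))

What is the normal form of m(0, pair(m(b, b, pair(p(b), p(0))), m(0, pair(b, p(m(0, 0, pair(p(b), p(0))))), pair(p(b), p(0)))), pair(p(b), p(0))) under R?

pair(b, pair(b, p(0)))

1. m(0, pair(m(b, b, pair(p(b), p(0))), m(0, pair(b, p(m(0, 0, pair(p(b), p(0))))), pair(p(b), p(0)))), pair(p(b), p(0)))  →  pair(m(b, b, pair(p(b), p(0))), m(0, pair(b, p(m(0, 0, pair(p(b), p(0))))), pair(p(b), p(0))))   [R1 at ε]
2. pair(m(b, b, pair(p(b), p(0))), m(0, pair(b, p(m(0, 0, pair(p(b), p(0))))), pair(p(b), p(0))))  →  pair(b, m(0, pair(b, p(m(0, 0, pair(p(b), p(0))))), pair(p(b), p(0))))   [R1 at 1]
3. pair(b, m(0, pair(b, p(m(0, 0, pair(p(b), p(0))))), pair(p(b), p(0))))  →  pair(b, pair(b, p(m(0, 0, pair(p(b), p(0))))))   [R1 at 2]
4. pair(b, pair(b, p(m(0, 0, pair(p(b), p(0))))))  →  pair(b, pair(b, p(0)))   [R1 at 2.2.1]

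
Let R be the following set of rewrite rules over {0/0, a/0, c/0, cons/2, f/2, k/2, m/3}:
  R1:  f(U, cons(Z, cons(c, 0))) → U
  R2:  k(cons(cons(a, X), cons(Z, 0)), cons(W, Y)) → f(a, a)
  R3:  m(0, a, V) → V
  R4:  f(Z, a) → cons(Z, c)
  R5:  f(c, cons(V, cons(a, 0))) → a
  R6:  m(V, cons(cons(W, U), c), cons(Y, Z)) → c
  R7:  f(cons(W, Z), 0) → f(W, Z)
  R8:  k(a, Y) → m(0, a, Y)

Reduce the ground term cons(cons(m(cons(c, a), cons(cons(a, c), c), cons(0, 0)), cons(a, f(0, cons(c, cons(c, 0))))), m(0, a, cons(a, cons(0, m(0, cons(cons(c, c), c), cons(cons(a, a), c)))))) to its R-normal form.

1. cons(cons(m(cons(c, a), cons(cons(a, c), c), cons(0, 0)), cons(a, f(0, cons(c, cons(c, 0))))), m(0, a, cons(a, cons(0, m(0, cons(cons(c, c), c), cons(cons(a, a), c))))))  →  cons(cons(c, cons(a, f(0, cons(c, cons(c, 0))))), m(0, a, cons(a, cons(0, m(0, cons(cons(c, c), c), cons(cons(a, a), c))))))   [R6 at 1.1]
2. cons(cons(c, cons(a, f(0, cons(c, cons(c, 0))))), m(0, a, cons(a, cons(0, m(0, cons(cons(c, c), c), cons(cons(a, a), c))))))  →  cons(cons(c, cons(a, 0)), m(0, a, cons(a, cons(0, m(0, cons(cons(c, c), c), cons(cons(a, a), c))))))   [R1 at 1.2.2]
3. cons(cons(c, cons(a, 0)), m(0, a, cons(a, cons(0, m(0, cons(cons(c, c), c), cons(cons(a, a), c))))))  →  cons(cons(c, cons(a, 0)), cons(a, cons(0, m(0, cons(cons(c, c), c), cons(cons(a, a), c)))))   [R3 at 2]
4. cons(cons(c, cons(a, 0)), cons(a, cons(0, m(0, cons(cons(c, c), c), cons(cons(a, a), c)))))  →  cons(cons(c, cons(a, 0)), cons(a, cons(0, c)))   [R6 at 2.2.2]

cons(cons(c, cons(a, 0)), cons(a, cons(0, c)))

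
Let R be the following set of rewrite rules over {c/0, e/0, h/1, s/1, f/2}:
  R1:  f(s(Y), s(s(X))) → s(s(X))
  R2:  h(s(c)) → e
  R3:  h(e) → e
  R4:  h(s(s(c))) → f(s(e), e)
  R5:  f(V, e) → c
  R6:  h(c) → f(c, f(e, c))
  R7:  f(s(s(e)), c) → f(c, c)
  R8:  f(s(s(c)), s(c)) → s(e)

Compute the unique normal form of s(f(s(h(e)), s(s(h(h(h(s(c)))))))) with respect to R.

1. s(f(s(h(e)), s(s(h(h(h(s(c))))))))  →  s(s(s(h(h(h(s(c)))))))   [R1 at 1]
2. s(s(s(h(h(h(s(c)))))))  →  s(s(s(h(h(e)))))   [R2 at 1.1.1.1.1]
3. s(s(s(h(h(e)))))  →  s(s(s(h(e))))   [R3 at 1.1.1.1]
4. s(s(s(h(e))))  →  s(s(s(e)))   [R3 at 1.1.1]

s(s(s(e)))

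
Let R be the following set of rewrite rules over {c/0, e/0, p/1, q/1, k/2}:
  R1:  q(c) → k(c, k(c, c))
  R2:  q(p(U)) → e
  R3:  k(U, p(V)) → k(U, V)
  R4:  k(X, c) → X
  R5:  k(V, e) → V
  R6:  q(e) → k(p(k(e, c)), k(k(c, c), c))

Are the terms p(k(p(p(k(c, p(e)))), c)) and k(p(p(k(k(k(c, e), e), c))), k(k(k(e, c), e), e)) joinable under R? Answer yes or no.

no — NF(t₁) = p(p(p(c))), NF(t₂) = p(p(c))

Reduce t₁ = p(k(p(p(k(c, p(e)))), c)):
1. p(k(p(p(k(c, p(e)))), c))  →  p(p(p(k(c, p(e)))))   [R4 at 1]
2. p(p(p(k(c, p(e)))))  →  p(p(p(k(c, e))))   [R3 at 1.1.1]
3. p(p(p(k(c, e))))  →  p(p(p(c)))   [R5 at 1.1.1]

Reduce t₂ = k(p(p(k(k(k(c, e), e), c))), k(k(k(e, c), e), e)):
1. k(p(p(k(k(k(c, e), e), c))), k(k(k(e, c), e), e))  →  k(p(p(k(k(c, e), e))), k(k(k(e, c), e), e))   [R4 at 1.1.1]
2. k(p(p(k(k(c, e), e))), k(k(k(e, c), e), e))  →  k(p(p(k(c, e))), k(k(k(e, c), e), e))   [R5 at 1.1.1]
3. k(p(p(k(c, e))), k(k(k(e, c), e), e))  →  k(p(p(c)), k(k(k(e, c), e), e))   [R5 at 1.1.1]
4. k(p(p(c)), k(k(k(e, c), e), e))  →  k(p(p(c)), k(k(e, c), e))   [R5 at 2]
5. k(p(p(c)), k(k(e, c), e))  →  k(p(p(c)), k(e, c))   [R5 at 2]
6. k(p(p(c)), k(e, c))  →  k(p(p(c)), e)   [R4 at 2]
7. k(p(p(c)), e)  →  p(p(c))   [R5 at ε]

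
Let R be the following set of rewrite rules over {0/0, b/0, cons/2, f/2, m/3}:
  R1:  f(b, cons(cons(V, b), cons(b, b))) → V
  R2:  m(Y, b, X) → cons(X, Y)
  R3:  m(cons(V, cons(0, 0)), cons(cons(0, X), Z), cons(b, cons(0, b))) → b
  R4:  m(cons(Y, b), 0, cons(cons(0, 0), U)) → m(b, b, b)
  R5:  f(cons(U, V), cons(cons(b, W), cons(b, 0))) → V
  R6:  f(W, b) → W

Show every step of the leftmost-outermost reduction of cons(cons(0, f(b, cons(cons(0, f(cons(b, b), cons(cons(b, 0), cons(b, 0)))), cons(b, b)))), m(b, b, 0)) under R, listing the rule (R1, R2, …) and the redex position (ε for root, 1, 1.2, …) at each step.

cons(cons(0, 0), cons(0, b))

1. cons(cons(0, f(b, cons(cons(0, f(cons(b, b), cons(cons(b, 0), cons(b, 0)))), cons(b, b)))), m(b, b, 0))  →  cons(cons(0, f(b, cons(cons(0, b), cons(b, b)))), m(b, b, 0))   [R5 at 1.2.2.1.2]
2. cons(cons(0, f(b, cons(cons(0, b), cons(b, b)))), m(b, b, 0))  →  cons(cons(0, 0), m(b, b, 0))   [R1 at 1.2]
3. cons(cons(0, 0), m(b, b, 0))  →  cons(cons(0, 0), cons(0, b))   [R2 at 2]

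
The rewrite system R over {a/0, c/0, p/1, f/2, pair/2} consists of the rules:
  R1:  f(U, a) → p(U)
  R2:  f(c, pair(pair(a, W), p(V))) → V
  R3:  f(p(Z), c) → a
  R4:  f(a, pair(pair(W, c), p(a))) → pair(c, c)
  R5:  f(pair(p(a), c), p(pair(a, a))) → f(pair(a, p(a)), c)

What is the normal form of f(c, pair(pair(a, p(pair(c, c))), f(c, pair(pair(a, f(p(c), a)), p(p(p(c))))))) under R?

1. f(c, pair(pair(a, p(pair(c, c))), f(c, pair(pair(a, f(p(c), a)), p(p(p(c)))))))  →  f(c, pair(pair(a, p(pair(c, c))), p(p(c))))   [R2 at 2.2]
2. f(c, pair(pair(a, p(pair(c, c))), p(p(c))))  →  p(c)   [R2 at ε]

p(c)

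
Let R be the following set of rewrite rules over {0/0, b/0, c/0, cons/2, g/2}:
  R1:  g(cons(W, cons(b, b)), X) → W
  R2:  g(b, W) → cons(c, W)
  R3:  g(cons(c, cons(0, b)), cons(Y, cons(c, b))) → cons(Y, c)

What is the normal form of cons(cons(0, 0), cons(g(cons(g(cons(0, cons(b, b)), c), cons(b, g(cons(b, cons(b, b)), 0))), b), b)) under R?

1. cons(cons(0, 0), cons(g(cons(g(cons(0, cons(b, b)), c), cons(b, g(cons(b, cons(b, b)), 0))), b), b))  →  cons(cons(0, 0), cons(g(cons(0, cons(b, g(cons(b, cons(b, b)), 0))), b), b))   [R1 at 2.1.1.1]
2. cons(cons(0, 0), cons(g(cons(0, cons(b, g(cons(b, cons(b, b)), 0))), b), b))  →  cons(cons(0, 0), cons(g(cons(0, cons(b, b)), b), b))   [R1 at 2.1.1.2.2]
3. cons(cons(0, 0), cons(g(cons(0, cons(b, b)), b), b))  →  cons(cons(0, 0), cons(0, b))   [R1 at 2.1]

cons(cons(0, 0), cons(0, b))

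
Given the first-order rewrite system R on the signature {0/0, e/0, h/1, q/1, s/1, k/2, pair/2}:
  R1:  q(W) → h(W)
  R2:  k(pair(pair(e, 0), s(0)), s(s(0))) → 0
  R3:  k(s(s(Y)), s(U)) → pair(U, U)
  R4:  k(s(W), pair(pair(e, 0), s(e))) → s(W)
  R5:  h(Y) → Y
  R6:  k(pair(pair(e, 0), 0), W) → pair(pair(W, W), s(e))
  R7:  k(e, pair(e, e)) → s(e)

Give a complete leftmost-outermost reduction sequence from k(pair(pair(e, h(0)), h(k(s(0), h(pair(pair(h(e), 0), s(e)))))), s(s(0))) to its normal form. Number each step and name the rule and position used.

0

1. k(pair(pair(e, h(0)), h(k(s(0), h(pair(pair(h(e), 0), s(e)))))), s(s(0)))  →  k(pair(pair(e, 0), h(k(s(0), h(pair(pair(h(e), 0), s(e)))))), s(s(0)))   [R5 at 1.1.2]
2. k(pair(pair(e, 0), h(k(s(0), h(pair(pair(h(e), 0), s(e)))))), s(s(0)))  →  k(pair(pair(e, 0), k(s(0), h(pair(pair(h(e), 0), s(e))))), s(s(0)))   [R5 at 1.2]
3. k(pair(pair(e, 0), k(s(0), h(pair(pair(h(e), 0), s(e))))), s(s(0)))  →  k(pair(pair(e, 0), k(s(0), pair(pair(h(e), 0), s(e)))), s(s(0)))   [R5 at 1.2.2]
4. k(pair(pair(e, 0), k(s(0), pair(pair(h(e), 0), s(e)))), s(s(0)))  →  k(pair(pair(e, 0), k(s(0), pair(pair(e, 0), s(e)))), s(s(0)))   [R5 at 1.2.2.1.1]
5. k(pair(pair(e, 0), k(s(0), pair(pair(e, 0), s(e)))), s(s(0)))  →  k(pair(pair(e, 0), s(0)), s(s(0)))   [R4 at 1.2]
6. k(pair(pair(e, 0), s(0)), s(s(0)))  →  0   [R2 at ε]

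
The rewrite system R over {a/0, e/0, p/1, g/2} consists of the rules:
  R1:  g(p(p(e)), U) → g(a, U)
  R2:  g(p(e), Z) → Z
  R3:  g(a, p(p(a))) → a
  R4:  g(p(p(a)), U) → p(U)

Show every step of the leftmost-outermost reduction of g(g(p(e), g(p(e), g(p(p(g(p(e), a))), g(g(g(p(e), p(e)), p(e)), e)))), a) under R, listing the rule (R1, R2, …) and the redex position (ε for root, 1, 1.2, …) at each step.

1. g(g(p(e), g(p(e), g(p(p(g(p(e), a))), g(g(g(p(e), p(e)), p(e)), e)))), a)  →  g(g(p(e), g(p(p(g(p(e), a))), g(g(g(p(e), p(e)), p(e)), e))), a)   [R2 at 1]
2. g(g(p(e), g(p(p(g(p(e), a))), g(g(g(p(e), p(e)), p(e)), e))), a)  →  g(g(p(p(g(p(e), a))), g(g(g(p(e), p(e)), p(e)), e)), a)   [R2 at 1]
3. g(g(p(p(g(p(e), a))), g(g(g(p(e), p(e)), p(e)), e)), a)  →  g(g(p(p(a)), g(g(g(p(e), p(e)), p(e)), e)), a)   [R2 at 1.1.1.1]
4. g(g(p(p(a)), g(g(g(p(e), p(e)), p(e)), e)), a)  →  g(p(g(g(g(p(e), p(e)), p(e)), e)), a)   [R4 at 1]
5. g(p(g(g(g(p(e), p(e)), p(e)), e)), a)  →  g(p(g(g(p(e), p(e)), e)), a)   [R2 at 1.1.1.1]
6. g(p(g(g(p(e), p(e)), e)), a)  →  g(p(g(p(e), e)), a)   [R2 at 1.1.1]
7. g(p(g(p(e), e)), a)  →  g(p(e), a)   [R2 at 1.1]
8. g(p(e), a)  →  a   [R2 at ε]

a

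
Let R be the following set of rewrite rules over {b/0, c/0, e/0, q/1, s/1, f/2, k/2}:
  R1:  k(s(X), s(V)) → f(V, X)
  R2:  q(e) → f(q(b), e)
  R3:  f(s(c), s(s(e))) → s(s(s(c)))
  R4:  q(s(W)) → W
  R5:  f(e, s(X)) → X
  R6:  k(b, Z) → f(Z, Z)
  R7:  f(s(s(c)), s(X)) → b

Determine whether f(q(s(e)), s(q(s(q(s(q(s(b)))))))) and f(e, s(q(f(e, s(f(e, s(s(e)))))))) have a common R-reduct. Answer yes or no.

no — NF(t₁) = b, NF(t₂) = e

Reduce t₁ = f(q(s(e)), s(q(s(q(s(q(s(b)))))))):
1. f(q(s(e)), s(q(s(q(s(q(s(b))))))))  →  f(e, s(q(s(q(s(q(s(b))))))))   [R4 at 1]
2. f(e, s(q(s(q(s(q(s(b))))))))  →  q(s(q(s(q(s(b))))))   [R5 at ε]
3. q(s(q(s(q(s(b))))))  →  q(s(q(s(b))))   [R4 at ε]
4. q(s(q(s(b))))  →  q(s(b))   [R4 at ε]
5. q(s(b))  →  b   [R4 at ε]

Reduce t₂ = f(e, s(q(f(e, s(f(e, s(s(e)))))))):
1. f(e, s(q(f(e, s(f(e, s(s(e))))))))  →  q(f(e, s(f(e, s(s(e))))))   [R5 at ε]
2. q(f(e, s(f(e, s(s(e))))))  →  q(f(e, s(s(e))))   [R5 at 1]
3. q(f(e, s(s(e))))  →  q(s(e))   [R5 at 1]
4. q(s(e))  →  e   [R4 at ε]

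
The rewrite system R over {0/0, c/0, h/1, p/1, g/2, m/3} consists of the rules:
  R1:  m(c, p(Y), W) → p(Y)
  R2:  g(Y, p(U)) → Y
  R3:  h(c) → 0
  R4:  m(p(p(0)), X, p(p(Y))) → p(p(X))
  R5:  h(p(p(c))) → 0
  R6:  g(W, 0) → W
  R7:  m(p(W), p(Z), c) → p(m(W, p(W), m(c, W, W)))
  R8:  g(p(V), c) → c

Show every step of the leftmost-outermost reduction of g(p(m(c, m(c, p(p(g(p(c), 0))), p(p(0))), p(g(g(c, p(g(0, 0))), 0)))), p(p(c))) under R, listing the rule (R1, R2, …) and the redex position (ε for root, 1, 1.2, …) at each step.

1. g(p(m(c, m(c, p(p(g(p(c), 0))), p(p(0))), p(g(g(c, p(g(0, 0))), 0)))), p(p(c)))  →  p(m(c, m(c, p(p(g(p(c), 0))), p(p(0))), p(g(g(c, p(g(0, 0))), 0))))   [R2 at ε]
2. p(m(c, m(c, p(p(g(p(c), 0))), p(p(0))), p(g(g(c, p(g(0, 0))), 0))))  →  p(m(c, p(p(g(p(c), 0))), p(g(g(c, p(g(0, 0))), 0))))   [R1 at 1.2]
3. p(m(c, p(p(g(p(c), 0))), p(g(g(c, p(g(0, 0))), 0))))  →  p(p(p(g(p(c), 0))))   [R1 at 1]
4. p(p(p(g(p(c), 0))))  →  p(p(p(p(c))))   [R6 at 1.1.1]

p(p(p(p(c))))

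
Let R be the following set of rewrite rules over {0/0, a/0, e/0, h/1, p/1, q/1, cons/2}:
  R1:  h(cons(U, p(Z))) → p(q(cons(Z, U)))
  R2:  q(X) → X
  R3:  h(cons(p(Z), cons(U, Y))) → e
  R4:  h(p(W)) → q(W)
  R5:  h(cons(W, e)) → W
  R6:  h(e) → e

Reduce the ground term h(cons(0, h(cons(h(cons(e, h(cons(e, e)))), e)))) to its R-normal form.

1. h(cons(0, h(cons(h(cons(e, h(cons(e, e)))), e))))  →  h(cons(0, h(cons(e, h(cons(e, e))))))   [R5 at 1.2]
2. h(cons(0, h(cons(e, h(cons(e, e))))))  →  h(cons(0, h(cons(e, e))))   [R5 at 1.2.1.2]
3. h(cons(0, h(cons(e, e))))  →  h(cons(0, e))   [R5 at 1.2]
4. h(cons(0, e))  →  0   [R5 at ε]

0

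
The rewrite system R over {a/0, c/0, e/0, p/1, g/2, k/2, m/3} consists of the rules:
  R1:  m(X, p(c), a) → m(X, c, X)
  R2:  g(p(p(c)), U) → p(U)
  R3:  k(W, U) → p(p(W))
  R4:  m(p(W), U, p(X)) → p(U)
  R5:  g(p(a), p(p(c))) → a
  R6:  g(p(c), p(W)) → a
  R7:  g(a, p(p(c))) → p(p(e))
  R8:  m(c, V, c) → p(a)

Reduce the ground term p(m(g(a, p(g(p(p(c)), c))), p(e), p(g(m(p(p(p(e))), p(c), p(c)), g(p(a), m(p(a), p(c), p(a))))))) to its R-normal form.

p(p(p(e)))

1. p(m(g(a, p(g(p(p(c)), c))), p(e), p(g(m(p(p(p(e))), p(c), p(c)), g(p(a), m(p(a), p(c), p(a)))))))  →  p(m(g(a, p(p(c))), p(e), p(g(m(p(p(p(e))), p(c), p(c)), g(p(a), m(p(a), p(c), p(a)))))))   [R2 at 1.1.2.1]
2. p(m(g(a, p(p(c))), p(e), p(g(m(p(p(p(e))), p(c), p(c)), g(p(a), m(p(a), p(c), p(a)))))))  →  p(m(p(p(e)), p(e), p(g(m(p(p(p(e))), p(c), p(c)), g(p(a), m(p(a), p(c), p(a)))))))   [R7 at 1.1]
3. p(m(p(p(e)), p(e), p(g(m(p(p(p(e))), p(c), p(c)), g(p(a), m(p(a), p(c), p(a)))))))  →  p(p(p(e)))   [R4 at 1]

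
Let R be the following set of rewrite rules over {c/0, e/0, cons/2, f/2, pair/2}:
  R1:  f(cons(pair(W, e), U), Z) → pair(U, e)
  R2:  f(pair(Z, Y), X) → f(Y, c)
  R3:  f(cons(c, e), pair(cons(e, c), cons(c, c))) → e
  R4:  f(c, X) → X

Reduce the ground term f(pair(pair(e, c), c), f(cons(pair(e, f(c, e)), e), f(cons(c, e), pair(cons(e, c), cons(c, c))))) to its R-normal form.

c

1. f(pair(pair(e, c), c), f(cons(pair(e, f(c, e)), e), f(cons(c, e), pair(cons(e, c), cons(c, c)))))  →  f(c, c)   [R2 at ε]
2. f(c, c)  →  c   [R4 at ε]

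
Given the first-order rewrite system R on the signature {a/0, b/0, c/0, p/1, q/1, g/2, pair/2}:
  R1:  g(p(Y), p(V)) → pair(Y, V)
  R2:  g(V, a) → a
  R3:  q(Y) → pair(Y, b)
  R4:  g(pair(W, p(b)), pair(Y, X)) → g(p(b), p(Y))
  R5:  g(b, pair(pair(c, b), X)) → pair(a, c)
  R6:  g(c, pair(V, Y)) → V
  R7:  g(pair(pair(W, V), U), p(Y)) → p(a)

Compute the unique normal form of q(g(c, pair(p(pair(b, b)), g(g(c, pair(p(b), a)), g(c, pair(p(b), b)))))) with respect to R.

1. q(g(c, pair(p(pair(b, b)), g(g(c, pair(p(b), a)), g(c, pair(p(b), b))))))  →  pair(g(c, pair(p(pair(b, b)), g(g(c, pair(p(b), a)), g(c, pair(p(b), b))))), b)   [R3 at ε]
2. pair(g(c, pair(p(pair(b, b)), g(g(c, pair(p(b), a)), g(c, pair(p(b), b))))), b)  →  pair(p(pair(b, b)), b)   [R6 at 1]

pair(p(pair(b, b)), b)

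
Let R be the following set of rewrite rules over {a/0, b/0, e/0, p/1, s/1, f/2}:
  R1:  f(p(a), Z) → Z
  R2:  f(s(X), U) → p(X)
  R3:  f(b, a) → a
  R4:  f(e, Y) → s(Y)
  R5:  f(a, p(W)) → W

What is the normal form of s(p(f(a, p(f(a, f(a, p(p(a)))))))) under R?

s(p(a))

1. s(p(f(a, p(f(a, f(a, p(p(a))))))))  →  s(p(f(a, f(a, p(p(a))))))   [R5 at 1.1]
2. s(p(f(a, f(a, p(p(a))))))  →  s(p(f(a, p(a))))   [R5 at 1.1.2]
3. s(p(f(a, p(a))))  →  s(p(a))   [R5 at 1.1]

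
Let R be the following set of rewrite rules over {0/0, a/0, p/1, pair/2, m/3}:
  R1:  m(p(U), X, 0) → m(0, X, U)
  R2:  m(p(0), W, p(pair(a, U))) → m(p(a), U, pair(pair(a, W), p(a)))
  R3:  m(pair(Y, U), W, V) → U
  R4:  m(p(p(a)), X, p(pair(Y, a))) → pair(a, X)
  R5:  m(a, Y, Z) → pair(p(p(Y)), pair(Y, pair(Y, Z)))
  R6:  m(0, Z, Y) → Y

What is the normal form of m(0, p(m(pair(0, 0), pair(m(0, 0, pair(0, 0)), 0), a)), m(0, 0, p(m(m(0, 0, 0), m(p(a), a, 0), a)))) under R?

p(a)

1. m(0, p(m(pair(0, 0), pair(m(0, 0, pair(0, 0)), 0), a)), m(0, 0, p(m(m(0, 0, 0), m(p(a), a, 0), a))))  →  m(0, 0, p(m(m(0, 0, 0), m(p(a), a, 0), a)))   [R6 at ε]
2. m(0, 0, p(m(m(0, 0, 0), m(p(a), a, 0), a)))  →  p(m(m(0, 0, 0), m(p(a), a, 0), a))   [R6 at ε]
3. p(m(m(0, 0, 0), m(p(a), a, 0), a))  →  p(m(0, m(p(a), a, 0), a))   [R6 at 1.1]
4. p(m(0, m(p(a), a, 0), a))  →  p(a)   [R6 at 1]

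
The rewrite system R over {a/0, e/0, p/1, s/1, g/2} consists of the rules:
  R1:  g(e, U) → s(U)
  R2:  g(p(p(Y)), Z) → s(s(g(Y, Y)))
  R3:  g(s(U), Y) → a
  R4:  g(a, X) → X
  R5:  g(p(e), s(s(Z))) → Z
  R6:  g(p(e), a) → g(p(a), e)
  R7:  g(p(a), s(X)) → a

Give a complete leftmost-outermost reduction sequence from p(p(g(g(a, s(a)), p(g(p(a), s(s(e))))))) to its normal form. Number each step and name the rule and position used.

p(p(a))

1. p(p(g(g(a, s(a)), p(g(p(a), s(s(e)))))))  →  p(p(g(s(a), p(g(p(a), s(s(e)))))))   [R4 at 1.1.1]
2. p(p(g(s(a), p(g(p(a), s(s(e)))))))  →  p(p(a))   [R3 at 1.1]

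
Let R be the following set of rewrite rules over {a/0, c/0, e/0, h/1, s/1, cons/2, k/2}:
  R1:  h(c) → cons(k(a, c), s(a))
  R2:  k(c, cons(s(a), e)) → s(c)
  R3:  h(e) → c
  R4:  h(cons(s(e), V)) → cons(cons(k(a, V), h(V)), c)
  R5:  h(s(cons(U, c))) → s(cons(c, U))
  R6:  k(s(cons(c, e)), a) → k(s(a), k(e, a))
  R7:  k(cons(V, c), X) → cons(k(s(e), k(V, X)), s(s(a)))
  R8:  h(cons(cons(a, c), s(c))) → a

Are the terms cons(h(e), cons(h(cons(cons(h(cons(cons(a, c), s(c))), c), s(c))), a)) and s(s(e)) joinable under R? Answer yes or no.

Reduce t₁ = cons(h(e), cons(h(cons(cons(h(cons(cons(a, c), s(c))), c), s(c))), a)):
1. cons(h(e), cons(h(cons(cons(h(cons(cons(a, c), s(c))), c), s(c))), a))  →  cons(c, cons(h(cons(cons(h(cons(cons(a, c), s(c))), c), s(c))), a))   [R3 at 1]
2. cons(c, cons(h(cons(cons(h(cons(cons(a, c), s(c))), c), s(c))), a))  →  cons(c, cons(h(cons(cons(a, c), s(c))), a))   [R8 at 2.1.1.1.1]
3. cons(c, cons(h(cons(cons(a, c), s(c))), a))  →  cons(c, cons(a, a))   [R8 at 2.1]

Reduce t₂ = s(s(e)):

no — NF(t₁) = cons(c, cons(a, a)), NF(t₂) = s(s(e))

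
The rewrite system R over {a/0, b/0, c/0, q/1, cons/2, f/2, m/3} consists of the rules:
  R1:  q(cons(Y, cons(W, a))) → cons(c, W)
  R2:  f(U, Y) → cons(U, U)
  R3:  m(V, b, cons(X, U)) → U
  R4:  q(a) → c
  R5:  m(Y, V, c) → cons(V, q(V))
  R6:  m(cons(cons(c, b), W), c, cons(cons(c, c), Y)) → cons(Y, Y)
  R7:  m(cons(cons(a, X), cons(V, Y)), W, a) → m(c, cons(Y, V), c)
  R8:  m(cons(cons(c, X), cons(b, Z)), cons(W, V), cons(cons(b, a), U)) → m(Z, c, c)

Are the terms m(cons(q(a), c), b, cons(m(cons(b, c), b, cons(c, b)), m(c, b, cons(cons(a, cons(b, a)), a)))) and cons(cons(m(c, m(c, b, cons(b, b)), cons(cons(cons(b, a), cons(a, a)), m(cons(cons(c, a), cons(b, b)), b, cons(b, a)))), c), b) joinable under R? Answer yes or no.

no — NF(t₁) = a, NF(t₂) = cons(cons(a, c), b)

Reduce t₁ = m(cons(q(a), c), b, cons(m(cons(b, c), b, cons(c, b)), m(c, b, cons(cons(a, cons(b, a)), a)))):
1. m(cons(q(a), c), b, cons(m(cons(b, c), b, cons(c, b)), m(c, b, cons(cons(a, cons(b, a)), a))))  →  m(c, b, cons(cons(a, cons(b, a)), a))   [R3 at ε]
2. m(c, b, cons(cons(a, cons(b, a)), a))  →  a   [R3 at ε]

Reduce t₂ = cons(cons(m(c, m(c, b, cons(b, b)), cons(cons(cons(b, a), cons(a, a)), m(cons(cons(c, a), cons(b, b)), b, cons(b, a)))), c), b):
1. cons(cons(m(c, m(c, b, cons(b, b)), cons(cons(cons(b, a), cons(a, a)), m(cons(cons(c, a), cons(b, b)), b, cons(b, a)))), c), b)  →  cons(cons(m(c, b, cons(cons(cons(b, a), cons(a, a)), m(cons(cons(c, a), cons(b, b)), b, cons(b, a)))), c), b)   [R3 at 1.1.2]
2. cons(cons(m(c, b, cons(cons(cons(b, a), cons(a, a)), m(cons(cons(c, a), cons(b, b)), b, cons(b, a)))), c), b)  →  cons(cons(m(cons(cons(c, a), cons(b, b)), b, cons(b, a)), c), b)   [R3 at 1.1]
3. cons(cons(m(cons(cons(c, a), cons(b, b)), b, cons(b, a)), c), b)  →  cons(cons(a, c), b)   [R3 at 1.1]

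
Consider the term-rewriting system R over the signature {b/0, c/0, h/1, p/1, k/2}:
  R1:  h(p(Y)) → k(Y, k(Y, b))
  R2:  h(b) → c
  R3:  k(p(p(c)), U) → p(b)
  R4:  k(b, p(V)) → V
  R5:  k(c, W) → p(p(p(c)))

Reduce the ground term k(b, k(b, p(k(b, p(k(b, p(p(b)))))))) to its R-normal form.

b

1. k(b, k(b, p(k(b, p(k(b, p(p(b))))))))  →  k(b, k(b, p(k(b, p(p(b))))))   [R4 at 2]
2. k(b, k(b, p(k(b, p(p(b))))))  →  k(b, k(b, p(p(b))))   [R4 at 2]
3. k(b, k(b, p(p(b))))  →  k(b, p(b))   [R4 at 2]
4. k(b, p(b))  →  b   [R4 at ε]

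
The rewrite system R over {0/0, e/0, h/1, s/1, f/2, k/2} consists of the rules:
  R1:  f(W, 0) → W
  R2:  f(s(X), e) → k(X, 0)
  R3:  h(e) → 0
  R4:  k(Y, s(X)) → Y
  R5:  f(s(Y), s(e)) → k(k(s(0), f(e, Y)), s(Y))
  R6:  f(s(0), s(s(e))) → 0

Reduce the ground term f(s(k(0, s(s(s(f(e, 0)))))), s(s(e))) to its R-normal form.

1. f(s(k(0, s(s(s(f(e, 0)))))), s(s(e)))  →  f(s(0), s(s(e)))   [R4 at 1.1]
2. f(s(0), s(s(e)))  →  0   [R6 at ε]

0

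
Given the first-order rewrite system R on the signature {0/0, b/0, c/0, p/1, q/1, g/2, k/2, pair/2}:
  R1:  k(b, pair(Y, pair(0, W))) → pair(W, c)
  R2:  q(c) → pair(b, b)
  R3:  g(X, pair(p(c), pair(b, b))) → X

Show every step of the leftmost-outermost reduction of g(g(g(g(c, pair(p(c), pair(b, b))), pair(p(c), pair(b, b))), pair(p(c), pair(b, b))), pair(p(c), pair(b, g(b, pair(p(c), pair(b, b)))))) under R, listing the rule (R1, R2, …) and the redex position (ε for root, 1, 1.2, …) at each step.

1. g(g(g(g(c, pair(p(c), pair(b, b))), pair(p(c), pair(b, b))), pair(p(c), pair(b, b))), pair(p(c), pair(b, g(b, pair(p(c), pair(b, b))))))  →  g(g(g(c, pair(p(c), pair(b, b))), pair(p(c), pair(b, b))), pair(p(c), pair(b, g(b, pair(p(c), pair(b, b))))))   [R3 at 1]
2. g(g(g(c, pair(p(c), pair(b, b))), pair(p(c), pair(b, b))), pair(p(c), pair(b, g(b, pair(p(c), pair(b, b))))))  →  g(g(c, pair(p(c), pair(b, b))), pair(p(c), pair(b, g(b, pair(p(c), pair(b, b))))))   [R3 at 1]
3. g(g(c, pair(p(c), pair(b, b))), pair(p(c), pair(b, g(b, pair(p(c), pair(b, b))))))  →  g(c, pair(p(c), pair(b, g(b, pair(p(c), pair(b, b))))))   [R3 at 1]
4. g(c, pair(p(c), pair(b, g(b, pair(p(c), pair(b, b))))))  →  g(c, pair(p(c), pair(b, b)))   [R3 at 2.2.2]
5. g(c, pair(p(c), pair(b, b)))  →  c   [R3 at ε]

c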